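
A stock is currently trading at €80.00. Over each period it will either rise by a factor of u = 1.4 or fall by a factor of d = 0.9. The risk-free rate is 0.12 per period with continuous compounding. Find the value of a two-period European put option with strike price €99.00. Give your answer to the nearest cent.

Risk-neutral probability p = (e^0.12 − 0.9)/(1.4 − 0.9) = 0.2275/0.5000 = 0.4550
Terminal stock prices: S_uu = 156.8, S_ud = 100.8, S_dd = 64.8
Terminal payoffs (K − S): max(-57.8, 0) = 0, max(-1.8, 0) = 0, max(34.2, 0) = 34.2
Node u (S = 112): V_u = e^(−0.12)·[0.4550·0.0000 + 0.5450·0.0000] = 0.0000
Node d (S = 72): V_d = e^(−0.12)·[0.4550·0.0000 + 0.5450·34.2000] = 16.5315
Node 0 (S = 80): V_0 = e^(−0.12)·[0.4550·0.0000 + 0.5450·16.5315] = 7.9910

€7.99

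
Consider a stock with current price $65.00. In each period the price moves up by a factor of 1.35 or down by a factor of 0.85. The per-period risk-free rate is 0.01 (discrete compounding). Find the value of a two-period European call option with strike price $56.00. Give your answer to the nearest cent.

Risk-neutral probability p = (1 + 0.01 − 0.85)/(1.35 − 0.85) = 0.1600/0.5000 = 0.3200
Terminal stock prices: S_uu = 118.5, S_ud = 74.59, S_dd = 46.96
Terminal payoffs (S − K): max(62.46, 0) = 62.46, max(18.59, 0) = 18.59, max(-9.038, 0) = 0
Node u (S = 87.75): V_u = 1/1.01·[0.3200·62.4625 + 0.6800·18.5875] = 32.3045
Node d (S = 55.25): V_d = 1/1.01·[0.3200·18.5875 + 0.6800·0.0000] = 5.8891
Node 0 (S = 65): V_0 = 1/1.01·[0.3200·32.3045 + 0.6800·5.8891] = 14.2000

$14.20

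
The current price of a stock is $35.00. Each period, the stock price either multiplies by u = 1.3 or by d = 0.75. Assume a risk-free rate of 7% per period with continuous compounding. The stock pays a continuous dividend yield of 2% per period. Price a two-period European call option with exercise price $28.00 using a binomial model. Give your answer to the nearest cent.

$10.76

Per-period risk-free factor R = e^0.07 = 1.0725; dividend-adjusted growth = e^(0.07−0.02) = 1.0513.
Risk-neutral probability p = (1.0513 − 0.75)/(1.3 − 0.75) = 0.3013/0.5500 = 0.5478
Terminal stock prices: S_uu = 59.15, S_ud = 34.12, S_dd = 19.69
Terminal payoffs (S − K): max(31.15, 0) = 31.15, max(6.125, 0) = 6.125, max(-8.312, 0) = 0
Node u (S = 45.5): V_u = e^(−0.07)·[0.5478·31.1500 + 0.4522·6.1250] = 18.4920
Node d (S = 26.25): V_d = e^(−0.07)·[0.5478·6.1250 + 0.4522·0.0000] = 3.1282
Node 0 (S = 35): V_0 = e^(−0.07)·[0.5478·18.4920 + 0.4522·3.1282] = 10.7635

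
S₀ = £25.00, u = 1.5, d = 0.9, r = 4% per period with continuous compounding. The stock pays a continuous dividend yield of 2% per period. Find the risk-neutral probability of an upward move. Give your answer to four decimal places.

Per-period risk-free factor R = e^0.04 = 1.0408; dividend-adjusted growth = e^(0.04−0.02) = 1.0202.
Risk-neutral probability p = (1.0202 − 0.9)/(1.5 − 0.9) = 0.1202/0.6000 = 0.2003

p = 0.2003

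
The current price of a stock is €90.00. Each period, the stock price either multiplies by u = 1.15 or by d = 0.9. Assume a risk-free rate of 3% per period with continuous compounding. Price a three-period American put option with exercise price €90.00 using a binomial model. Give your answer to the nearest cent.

€5.03

Risk-neutral probability p = (e^0.03 − 0.9)/(1.15 − 0.9) = 0.1305/0.2500 = 0.5218
Terminal stock prices: S_uuu = 136.9, S_uud = 107.1, S_udd = 83.83, S_ddd = 65.61
Terminal payoffs (K − S): max(-46.88, 0) = 0, max(-17.12, 0) = 0, max(6.165, 0) = 6.165, max(24.39, 0) = 24.39
Node uu (S = 119): continuation = e^(−0.03)·[0.5218·0.0000 + 0.4782·0.0000] = 0.0000; exercise value = 0.0000 ≤ continuation, so V_uu = 0.0000
Node ud (S = 93.15): continuation = e^(−0.03)·[0.5218·0.0000 + 0.4782·6.1650] = 2.8609; exercise value = 0.0000 ≤ continuation, so V_ud = 2.8609
Node dd (S = 72.9): continuation = e^(−0.03)·[0.5218·6.1650 + 0.4782·24.3900] = 14.4401; exercise value = 17.1000 > continuation, so V_dd = 17.1000 (exercise)
Node u (S = 103.5): continuation = e^(−0.03)·[0.5218·0.0000 + 0.4782·2.8609] = 1.3276; exercise value = 0.0000 ≤ continuation, so V_u = 1.3276
Node d (S = 81): continuation = e^(−0.03)·[0.5218·2.8609 + 0.4782·17.1000] = 9.3840; exercise value = 9.0000 ≤ continuation, so V_d = 9.3840
Node 0 (S = 90): continuation = e^(−0.03)·[0.5218·1.3276 + 0.4782·9.3840] = 5.0269; exercise value = 0.0000 ≤ continuation, so V_0 = 5.0269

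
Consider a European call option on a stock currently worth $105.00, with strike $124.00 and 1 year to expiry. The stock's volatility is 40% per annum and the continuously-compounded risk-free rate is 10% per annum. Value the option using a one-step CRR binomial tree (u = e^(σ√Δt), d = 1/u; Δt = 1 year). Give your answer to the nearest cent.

CRR parameters: u = e^(σ√Δt) = e^(0.4·√1) = 1.4918, d = 1/u = 0.6703
Per-period rate: rΔt = 0.1·1 = 0.1, so R = e^0.1 = 1.1052
Risk-neutral probability p = (e^0.1 − 0.6703)/(1.4918 − 0.6703) = 0.4349/0.8215 = 0.5293
Terminal stock prices: S_u = 156.6, S_d = 70.38
Terminal payoffs (S − K): max(32.64, 0) = 32.64, max(-53.62, 0) = 0
Node 0 (S = 105): V_0 = e^(−0.1)·[0.5293·32.6416 + 0.4707·0.0000] = 15.6341

$15.63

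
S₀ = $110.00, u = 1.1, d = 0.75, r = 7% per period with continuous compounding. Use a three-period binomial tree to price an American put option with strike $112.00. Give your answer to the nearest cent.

Risk-neutral probability p = (e^0.07 − 0.75)/(1.1 − 0.75) = 0.3225/0.3500 = 0.9215
Terminal stock prices: S_uuu = 146.4, S_uud = 99.83, S_udd = 68.06, S_ddd = 46.41
Terminal payoffs (K − S): max(-34.41, 0) = 0, max(12.17, 0) = 12.17, max(43.94, 0) = 43.94, max(65.59, 0) = 65.59
Node uu (S = 133.1): continuation = e^(−0.07)·[0.9215·0.0000 + 0.0785·12.1750] = 0.8917; exercise value = 0.0000 ≤ continuation, so V_uu = 0.8917
Node ud (S = 90.75): continuation = e^(−0.07)·[0.9215·12.1750 + 0.0785·43.9375] = 13.6781; exercise value = 21.2500 > continuation, so V_ud = 21.2500 (exercise)
Node dd (S = 61.88): continuation = e^(−0.07)·[0.9215·43.9375 + 0.0785·65.5938] = 42.5531; exercise value = 50.1250 > continuation, so V_dd = 50.1250 (exercise)
Node u (S = 121): continuation = e^(−0.07)·[0.9215·0.8917 + 0.0785·21.2500] = 2.3224; exercise value = 0.0000 ≤ continuation, so V_u = 2.3224
Node d (S = 82.5): continuation = e^(−0.07)·[0.9215·21.2500 + 0.0785·50.1250] = 21.9281; exercise value = 29.5000 > continuation, so V_d = 29.5000 (exercise)
Node 0 (S = 110): continuation = e^(−0.07)·[0.9215·2.3224 + 0.0785·29.5000] = 4.1558; exercise value = 2.0000 ≤ continuation, so V_0 = 4.1558

$4.16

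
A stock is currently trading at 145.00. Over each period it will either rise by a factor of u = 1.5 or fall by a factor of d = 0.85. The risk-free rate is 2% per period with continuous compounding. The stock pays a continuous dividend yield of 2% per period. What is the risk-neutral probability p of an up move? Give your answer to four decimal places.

Per-period risk-free factor R = e^0.02 = 1.0202; dividend-adjusted growth = e^(0.02−0.02) = 1.0000.
Risk-neutral probability p = (1.0000 − 0.85)/(1.5 − 0.85) = 0.1500/0.6500 = 0.2308

p = 0.2308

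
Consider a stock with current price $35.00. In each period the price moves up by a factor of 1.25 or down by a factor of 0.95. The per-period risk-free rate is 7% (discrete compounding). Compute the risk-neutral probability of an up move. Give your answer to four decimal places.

Risk-neutral probability p = (1 + 0.07 − 0.95)/(1.25 − 0.95) = 0.1200/0.3000 = 0.4000

p = 0.4000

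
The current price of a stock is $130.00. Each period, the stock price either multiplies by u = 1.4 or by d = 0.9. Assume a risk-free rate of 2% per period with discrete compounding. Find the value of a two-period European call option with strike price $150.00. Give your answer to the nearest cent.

Risk-neutral probability p = (1 + 0.02 − 0.9)/(1.4 − 0.9) = 0.1200/0.5000 = 0.2400
Terminal stock prices: S_uu = 254.8, S_ud = 163.8, S_dd = 105.3
Terminal payoffs (S − K): max(104.8, 0) = 104.8, max(13.8, 0) = 13.8, max(-44.7, 0) = 0
Node u (S = 182): V_u = 1/1.02·[0.2400·104.8000 + 0.7600·13.8000] = 34.9412
Node d (S = 117): V_d = 1/1.02·[0.2400·13.8000 + 0.7600·0.0000] = 3.2471
Node 0 (S = 130): V_0 = 1/1.02·[0.2400·34.9412 + 0.7600·3.2471] = 10.6408

$10.64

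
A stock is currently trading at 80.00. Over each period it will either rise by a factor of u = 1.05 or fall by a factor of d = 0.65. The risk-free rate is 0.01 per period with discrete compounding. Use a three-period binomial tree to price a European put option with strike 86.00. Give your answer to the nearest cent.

Risk-neutral probability p = (1 + 0.01 − 0.65)/(1.05 − 0.65) = 0.3600/0.4000 = 0.9000
Terminal stock prices: S_uuu = 92.61, S_uud = 57.33, S_udd = 35.49, S_ddd = 21.97
Terminal payoffs (K − S): max(-6.61, 0) = 0, max(28.67, 0) = 28.67, max(50.51, 0) = 50.51, max(64.03, 0) = 64.03
Node uu (S = 88.2): V_uu = 1/1.01·[0.9000·0.0000 + 0.1000·28.6700] = 2.8386
Node ud (S = 54.6): V_ud = 1/1.01·[0.9000·28.6700 + 0.1000·50.5100] = 30.5485
Node dd (S = 33.8): V_dd = 1/1.01·[0.9000·50.5100 + 0.1000·64.0300] = 51.3485
Node u (S = 84): V_u = 1/1.01·[0.9000·2.8386 + 0.1000·30.5485] = 5.5541
Node d (S = 52): V_d = 1/1.01·[0.9000·30.5485 + 0.1000·51.3485] = 32.3055
Node 0 (S = 80): V_0 = 1/1.01·[0.9000·5.5541 + 0.1000·32.3055] = 8.1477

8.15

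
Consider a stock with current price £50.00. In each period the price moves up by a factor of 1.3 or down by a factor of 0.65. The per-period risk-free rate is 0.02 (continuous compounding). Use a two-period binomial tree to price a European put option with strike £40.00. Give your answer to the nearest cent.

£3.36

Risk-neutral probability p = (e^0.02 − 0.65)/(1.3 − 0.65) = 0.3702/0.6500 = 0.5695
Terminal stock prices: S_uu = 84.5, S_ud = 42.25, S_dd = 21.13
Terminal payoffs (K − S): max(-44.5, 0) = 0, max(-2.25, 0) = 0, max(18.87, 0) = 18.87
Node u (S = 65): V_u = e^(−0.02)·[0.5695·0.0000 + 0.4305·0.0000] = 0.0000
Node d (S = 32.5): V_d = e^(−0.02)·[0.5695·0.0000 + 0.4305·18.8750] = 7.9640
Node 0 (S = 50): V_0 = e^(−0.02)·[0.5695·0.0000 + 0.4305·7.9640] = 3.3603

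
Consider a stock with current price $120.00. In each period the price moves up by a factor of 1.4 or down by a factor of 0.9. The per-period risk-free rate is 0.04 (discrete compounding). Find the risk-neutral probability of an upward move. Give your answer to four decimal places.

Risk-neutral probability p = (1 + 0.04 − 0.9)/(1.4 − 0.9) = 0.1400/0.5000 = 0.2800

p = 0.2800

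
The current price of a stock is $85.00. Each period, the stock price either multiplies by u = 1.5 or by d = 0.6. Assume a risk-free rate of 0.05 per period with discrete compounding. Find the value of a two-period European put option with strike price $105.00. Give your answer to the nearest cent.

$29.80

Risk-neutral probability p = (1 + 0.05 − 0.6)/(1.5 − 0.6) = 0.4500/0.9000 = 0.5000
Terminal stock prices: S_uu = 191.2, S_ud = 76.5, S_dd = 30.6
Terminal payoffs (K − S): max(-86.25, 0) = 0, max(28.5, 0) = 28.5, max(74.4, 0) = 74.4
Node u (S = 127.5): V_u = 1/1.05·[0.5000·0.0000 + 0.5000·28.5000] = 13.5714
Node d (S = 51): V_d = 1/1.05·[0.5000·28.5000 + 0.5000·74.4000] = 49.0000
Node 0 (S = 85): V_0 = 1/1.05·[0.5000·13.5714 + 0.5000·49.0000] = 29.7959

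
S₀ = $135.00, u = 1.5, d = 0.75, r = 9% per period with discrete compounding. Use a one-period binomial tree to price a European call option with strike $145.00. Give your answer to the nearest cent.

Risk-neutral probability p = (1 + 0.09 − 0.75)/(1.5 − 0.75) = 0.3400/0.7500 = 0.4533
Terminal stock prices: S_u = 202.5, S_d = 101.2
Terminal payoffs (S − K): max(57.5, 0) = 57.5, max(-43.75, 0) = 0
Node 0 (S = 135): V_0 = 1/1.09·[0.4533·57.5000 + 0.5467·0.0000] = 23.9144

$23.91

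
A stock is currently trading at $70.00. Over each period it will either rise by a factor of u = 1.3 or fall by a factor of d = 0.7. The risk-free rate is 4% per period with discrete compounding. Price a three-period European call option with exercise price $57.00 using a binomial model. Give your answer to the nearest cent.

Risk-neutral probability p = (1 + 0.04 − 0.7)/(1.3 − 0.7) = 0.3400/0.6000 = 0.5667
Terminal stock prices: S_uuu = 153.8, S_uud = 82.81, S_udd = 44.59, S_ddd = 24.01
Terminal payoffs (S − K): max(96.79, 0) = 96.79, max(25.81, 0) = 25.81, max(-12.41, 0) = 0, max(-32.99, 0) = 0
Node uu (S = 118.3): V_uu = 1/1.04·[0.5667·96.7900 + 0.4333·25.8100] = 63.4923
Node ud (S = 63.7): V_ud = 1/1.04·[0.5667·25.8100 + 0.4333·0.0000] = 14.0631
Node dd (S = 34.3): V_dd = 1/1.04·[0.5667·0.0000 + 0.4333·0.0000] = 0.0000
Node u (S = 91): V_u = 1/1.04·[0.5667·63.4923 + 0.4333·14.0631] = 40.4548
Node d (S = 49): V_d = 1/1.04·[0.5667·14.0631 + 0.4333·0.0000] = 7.6626
Node 0 (S = 70): V_0 = 1/1.04·[0.5667·40.4548 + 0.4333·7.6626] = 25.2354

$25.24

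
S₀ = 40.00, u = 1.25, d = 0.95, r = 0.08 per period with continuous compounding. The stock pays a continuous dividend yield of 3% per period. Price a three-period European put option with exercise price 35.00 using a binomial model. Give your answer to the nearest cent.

0.16

Per-period risk-free factor R = e^0.08 = 1.0833; dividend-adjusted growth = e^(0.08−0.03) = 1.0513.
Risk-neutral probability p = (1.0513 − 0.95)/(1.25 − 0.95) = 0.1013/0.3000 = 0.3376
Terminal stock prices: S_uuu = 78.12, S_uud = 59.38, S_udd = 45.12, S_ddd = 34.29
Terminal payoffs (K − S): max(-43.12, 0) = 0, max(-24.38, 0) = 0, max(-10.12, 0) = 0, max(0.705, 0) = 0.705
Node uu (S = 62.5): V_uu = e^(−0.08)·[0.3376·0.0000 + 0.6624·0.0000] = 0.0000
Node ud (S = 47.5): V_ud = e^(−0.08)·[0.3376·0.0000 + 0.6624·0.0000] = 0.0000
Node dd (S = 36.1): V_dd = e^(−0.08)·[0.3376·0.0000 + 0.6624·0.7050] = 0.4311
Node u (S = 50): V_u = e^(−0.08)·[0.3376·0.0000 + 0.6624·0.0000] = 0.0000
Node d (S = 38): V_d = e^(−0.08)·[0.3376·0.0000 + 0.6624·0.4311] = 0.2636
Node 0 (S = 40): V_0 = e^(−0.08)·[0.3376·0.0000 + 0.6624·0.2636] = 0.1612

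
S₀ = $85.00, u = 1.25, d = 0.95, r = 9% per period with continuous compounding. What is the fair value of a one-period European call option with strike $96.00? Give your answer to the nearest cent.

$4.50

Risk-neutral probability p = (e^0.09 − 0.95)/(1.25 − 0.95) = 0.1442/0.3000 = 0.4806
Terminal stock prices: S_u = 106.2, S_d = 80.75
Terminal payoffs (S − K): max(10.25, 0) = 10.25, max(-15.25, 0) = 0
Node 0 (S = 85): V_0 = e^(−0.09)·[0.4806·10.2500 + 0.5194·0.0000] = 4.5020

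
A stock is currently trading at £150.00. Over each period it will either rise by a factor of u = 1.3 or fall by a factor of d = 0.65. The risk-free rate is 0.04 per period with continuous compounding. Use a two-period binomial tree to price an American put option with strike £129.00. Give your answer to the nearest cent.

£12.57

Risk-neutral probability p = (e^0.04 − 0.65)/(1.3 − 0.65) = 0.3908/0.6500 = 0.6012
Terminal stock prices: S_uu = 253.5, S_ud = 126.8, S_dd = 63.38
Terminal payoffs (K − S): max(-124.5, 0) = 0, max(2.25, 0) = 2.25, max(65.62, 0) = 65.62
Node u (S = 195): continuation = e^(−0.04)·[0.6012·0.0000 + 0.3988·2.2500] = 0.8620; exercise value = 0.0000 ≤ continuation, so V_u = 0.8620
Node d (S = 97.5): continuation = e^(−0.04)·[0.6012·2.2500 + 0.3988·65.6250] = 26.4418; exercise value = 31.5000 > continuation, so V_d = 31.5000 (exercise)
Node 0 (S = 150): continuation = e^(−0.04)·[0.6012·0.8620 + 0.3988·31.5000] = 12.5662; exercise value = 0.0000 ≤ continuation, so V_0 = 12.5662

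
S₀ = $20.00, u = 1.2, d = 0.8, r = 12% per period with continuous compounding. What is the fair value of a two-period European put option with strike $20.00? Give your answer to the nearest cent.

Risk-neutral probability p = (e^0.12 − 0.8)/(1.2 − 0.8) = 0.3275/0.4000 = 0.8187
Terminal stock prices: S_uu = 28.8, S_ud = 19.2, S_dd = 12.8
Terminal payoffs (K − S): max(-8.8, 0) = 0, max(0.8, 0) = 0.8, max(7.2, 0) = 7.2
Node u (S = 24): V_u = e^(−0.12)·[0.8187·0.0000 + 0.1813·0.8000] = 0.1286
Node d (S = 16): V_d = e^(−0.12)·[0.8187·0.8000 + 0.1813·7.2000] = 1.7384
Node 0 (S = 20): V_0 = e^(−0.12)·[0.8187·0.1286 + 0.1813·1.7384] = 0.3729

$0.37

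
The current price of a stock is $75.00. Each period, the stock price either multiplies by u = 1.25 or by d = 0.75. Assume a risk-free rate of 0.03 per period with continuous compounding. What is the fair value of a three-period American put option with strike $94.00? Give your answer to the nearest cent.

$22.35

Risk-neutral probability p = (e^0.03 − 0.75)/(1.25 − 0.75) = 0.2805/0.5000 = 0.5609
Terminal stock prices: S_uuu = 146.5, S_uud = 87.89, S_udd = 52.73, S_ddd = 31.64
Terminal payoffs (K − S): max(-52.48, 0) = 0, max(6.109, 0) = 6.109, max(41.27, 0) = 41.27, max(62.36, 0) = 62.36
Node uu (S = 117.2): continuation = e^(−0.03)·[0.5609·0.0000 + 0.4391·6.1094] = 2.6033; exercise value = 0.0000 ≤ continuation, so V_uu = 2.6033
Node ud (S = 70.31): continuation = e^(−0.03)·[0.5609·6.1094 + 0.4391·41.2656] = 20.9094; exercise value = 23.6875 > continuation, so V_ud = 23.6875 (exercise)
Node dd (S = 42.19): continuation = e^(−0.03)·[0.5609·41.2656 + 0.4391·62.3594] = 49.0344; exercise value = 51.8125 > continuation, so V_dd = 51.8125 (exercise)
Node u (S = 93.75): continuation = e^(−0.03)·[0.5609·2.6033 + 0.4391·23.6875] = 11.5106; exercise value = 0.2500 ≤ continuation, so V_u = 11.5106
Node d (S = 56.25): continuation = e^(−0.03)·[0.5609·23.6875 + 0.4391·51.8125] = 34.9719; exercise value = 37.7500 > continuation, so V_d = 37.7500 (exercise)
Node 0 (S = 75): continuation = e^(−0.03)·[0.5609·11.5106 + 0.4391·37.7500] = 22.3514; exercise value = 19.0000 ≤ continuation, so V_0 = 22.3514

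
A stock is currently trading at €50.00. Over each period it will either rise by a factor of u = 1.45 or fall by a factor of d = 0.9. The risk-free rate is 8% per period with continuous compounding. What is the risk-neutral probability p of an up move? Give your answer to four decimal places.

p = 0.3332

Risk-neutral probability p = (e^0.08 − 0.9)/(1.45 − 0.9) = 0.1833/0.5500 = 0.3332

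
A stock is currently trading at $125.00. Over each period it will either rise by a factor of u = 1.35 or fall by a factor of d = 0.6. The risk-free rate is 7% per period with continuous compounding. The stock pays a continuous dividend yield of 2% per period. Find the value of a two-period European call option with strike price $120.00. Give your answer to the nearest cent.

$33.93

Per-period risk-free factor R = e^0.07 = 1.0725; dividend-adjusted growth = e^(0.07−0.02) = 1.0513.
Risk-neutral probability p = (1.0513 − 0.6)/(1.35 − 0.6) = 0.4513/0.7500 = 0.6017
Terminal stock prices: S_uu = 227.8, S_ud = 101.2, S_dd = 45
Terminal payoffs (S − K): max(107.8, 0) = 107.8, max(-18.75, 0) = 0, max(-75, 0) = 0
Node u (S = 168.8): V_u = e^(−0.07)·[0.6017·107.8125 + 0.3983·0.0000] = 60.4846
Node d (S = 75): V_d = e^(−0.07)·[0.6017·0.0000 + 0.3983·0.0000] = 0.0000
Node 0 (S = 125): V_0 = e^(−0.07)·[0.6017·60.4846 + 0.3983·0.0000] = 33.9329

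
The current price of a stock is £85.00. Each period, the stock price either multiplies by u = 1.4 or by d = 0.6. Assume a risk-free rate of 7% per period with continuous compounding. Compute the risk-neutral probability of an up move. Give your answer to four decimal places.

Risk-neutral probability p = (e^0.07 − 0.6)/(1.4 − 0.6) = 0.4725/0.8000 = 0.5906

p = 0.5906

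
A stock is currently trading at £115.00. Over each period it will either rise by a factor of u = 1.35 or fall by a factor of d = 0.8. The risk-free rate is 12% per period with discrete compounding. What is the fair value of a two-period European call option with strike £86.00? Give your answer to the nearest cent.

£48.17

Risk-neutral probability p = (1 + 0.12 − 0.8)/(1.35 − 0.8) = 0.3200/0.5500 = 0.5818
Terminal stock prices: S_uu = 209.6, S_ud = 124.2, S_dd = 73.6
Terminal payoffs (S − K): max(123.6, 0) = 123.6, max(38.2, 0) = 38.2, max(-12.4, 0) = 0
Node u (S = 155.2): V_u = 1/1.12·[0.5818·123.5875 + 0.4182·38.2000] = 78.4643
Node d (S = 92): V_d = 1/1.12·[0.5818·38.2000 + 0.4182·0.0000] = 19.8442
Node 0 (S = 115): V_0 = 1/1.12·[0.5818·78.4643 + 0.4182·19.8442] = 48.1700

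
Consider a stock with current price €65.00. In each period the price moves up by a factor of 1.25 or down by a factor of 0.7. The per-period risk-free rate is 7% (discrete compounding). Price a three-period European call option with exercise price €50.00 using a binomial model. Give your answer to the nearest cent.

Risk-neutral probability p = (1 + 0.07 − 0.7)/(1.25 − 0.7) = 0.3700/0.5500 = 0.6727
Terminal stock prices: S_uuu = 127, S_uud = 71.09, S_udd = 39.81, S_ddd = 22.29
Terminal payoffs (S − K): max(76.95, 0) = 76.95, max(21.09, 0) = 21.09, max(-10.19, 0) = 0, max(-27.71, 0) = 0
Node uu (S = 101.6): V_uu = 1/1.07·[0.6727·76.9531 + 0.3273·21.0938] = 54.8335
Node ud (S = 56.87): V_ud = 1/1.07·[0.6727·21.0938 + 0.3273·0.0000] = 13.2620
Node dd (S = 31.85): V_dd = 1/1.07·[0.6727·0.0000 + 0.3273·0.0000] = 0.0000
Node u (S = 81.25): V_u = 1/1.07·[0.6727·54.8335 + 0.3273·13.2620] = 38.5311
Node d (S = 45.5): V_d = 1/1.07·[0.6727·13.2620 + 0.3273·0.0000] = 8.3380
Node 0 (S = 65): V_0 = 1/1.07·[0.6727·38.5311 + 0.3273·8.3380] = 26.7755

€26.78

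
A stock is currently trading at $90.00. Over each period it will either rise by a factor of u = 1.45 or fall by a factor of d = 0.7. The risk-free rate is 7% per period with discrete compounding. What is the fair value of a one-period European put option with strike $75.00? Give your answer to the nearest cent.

Risk-neutral probability p = (1 + 0.07 − 0.7)/(1.45 − 0.7) = 0.3700/0.7500 = 0.4933
Terminal stock prices: S_u = 130.5, S_d = 63
Terminal payoffs (K − S): max(-55.5, 0) = 0, max(12, 0) = 12
Node 0 (S = 90): V_0 = 1/1.07·[0.4933·0.0000 + 0.5067·12.0000] = 5.6822

$5.68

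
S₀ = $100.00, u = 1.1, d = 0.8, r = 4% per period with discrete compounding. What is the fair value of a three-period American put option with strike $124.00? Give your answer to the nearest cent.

$24.00

Risk-neutral probability p = (1 + 0.04 − 0.8)/(1.1 − 0.8) = 0.2400/0.3000 = 0.8000
Terminal stock prices: S_uuu = 133.1, S_uud = 96.8, S_udd = 70.4, S_ddd = 51.2
Terminal payoffs (K − S): max(-9.1, 0) = 0, max(27.2, 0) = 27.2, max(53.6, 0) = 53.6, max(72.8, 0) = 72.8
Node uu (S = 121): continuation = 1/1.04·[0.8000·0.0000 + 0.2000·27.2000] = 5.2308; exercise value = 3.0000 ≤ continuation, so V_uu = 5.2308
Node ud (S = 88): continuation = 1/1.04·[0.8000·27.2000 + 0.2000·53.6000] = 31.2308; exercise value = 36.0000 > continuation, so V_ud = 36.0000 (exercise)
Node dd (S = 64): continuation = 1/1.04·[0.8000·53.6000 + 0.2000·72.8000] = 55.2308; exercise value = 60.0000 > continuation, so V_dd = 60.0000 (exercise)
Node u (S = 110): continuation = 1/1.04·[0.8000·5.2308 + 0.2000·36.0000] = 10.9467; exercise value = 14.0000 > continuation, so V_u = 14.0000 (exercise)
Node d (S = 80): continuation = 1/1.04·[0.8000·36.0000 + 0.2000·60.0000] = 39.2308; exercise value = 44.0000 > continuation, so V_d = 44.0000 (exercise)
Node 0 (S = 100): continuation = 1/1.04·[0.8000·14.0000 + 0.2000·44.0000] = 19.2308; exercise value = 24.0000 > continuation, so V_0 = 24.0000 (exercise)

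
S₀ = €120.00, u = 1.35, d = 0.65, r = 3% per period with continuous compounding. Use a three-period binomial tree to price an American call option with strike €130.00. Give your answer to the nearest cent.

Risk-neutral probability p = (e^0.03 − 0.65)/(1.35 − 0.65) = 0.3805/0.7000 = 0.5435
Terminal stock prices: S_uuu = 295.2, S_uud = 142.2, S_udd = 68.45, S_ddd = 32.95
Terminal payoffs (S − K): max(165.2, 0) = 165.2, max(12.16, 0) = 12.16, max(-61.55, 0) = 0, max(-97.05, 0) = 0
Node uu (S = 218.7): continuation = e^(−0.03)·[0.5435·165.2450 + 0.4565·12.1550] = 92.5421; exercise value = 88.7000 ≤ continuation, so V_uu = 92.5421
Node ud (S = 105.3): continuation = e^(−0.03)·[0.5435·12.1550 + 0.4565·0.0000] = 6.4111; exercise value = 0.0000 ≤ continuation, so V_ud = 6.4111
Node dd (S = 50.7): continuation = e^(−0.03)·[0.5435·0.0000 + 0.4565·0.0000] = 0.0000; exercise value = 0.0000 ≤ continuation, so V_dd = 0.0000
Node u (S = 162): continuation = e^(−0.03)·[0.5435·92.5421 + 0.4565·6.4111] = 51.6508; exercise value = 32.0000 ≤ continuation, so V_u = 51.6508
Node d (S = 78): continuation = e^(−0.03)·[0.5435·6.4111 + 0.4565·0.0000] = 3.3815; exercise value = 0.0000 ≤ continuation, so V_d = 3.3815
Node 0 (S = 120): continuation = e^(−0.03)·[0.5435·51.6508 + 0.4565·3.3815] = 28.7409; exercise value = 0.0000 ≤ continuation, so V_0 = 28.7409

€28.74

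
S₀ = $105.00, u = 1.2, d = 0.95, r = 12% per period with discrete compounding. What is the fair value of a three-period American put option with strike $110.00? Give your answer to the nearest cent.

$5.00

Risk-neutral probability p = (1 + 0.12 − 0.95)/(1.2 − 0.95) = 0.1700/0.2500 = 0.6800
Terminal stock prices: S_uuu = 181.4, S_uud = 143.6, S_udd = 113.7, S_ddd = 90.02
Terminal payoffs (K − S): max(-71.44, 0) = 0, max(-33.64, 0) = 0, max(-3.715, 0) = 0, max(19.98, 0) = 19.98
Node uu (S = 151.2): continuation = 1/1.12·[0.6800·0.0000 + 0.3200·0.0000] = 0.0000; exercise value = 0.0000 ≤ continuation, so V_uu = 0.0000
Node ud (S = 119.7): continuation = 1/1.12·[0.6800·0.0000 + 0.3200·0.0000] = 0.0000; exercise value = 0.0000 ≤ continuation, so V_ud = 0.0000
Node dd (S = 94.76): continuation = 1/1.12·[0.6800·0.0000 + 0.3200·19.9756] = 5.7073; exercise value = 15.2375 > continuation, so V_dd = 15.2375 (exercise)
Node u (S = 126): continuation = 1/1.12·[0.6800·0.0000 + 0.3200·0.0000] = 0.0000; exercise value = 0.0000 ≤ continuation, so V_u = 0.0000
Node d (S = 99.75): continuation = 1/1.12·[0.6800·0.0000 + 0.3200·15.2375] = 4.3536; exercise value = 10.2500 > continuation, so V_d = 10.2500 (exercise)
Node 0 (S = 105): continuation = 1/1.12·[0.6800·0.0000 + 0.3200·10.2500] = 2.9286; exercise value = 5.0000 > continuation, so V_0 = 5.0000 (exercise)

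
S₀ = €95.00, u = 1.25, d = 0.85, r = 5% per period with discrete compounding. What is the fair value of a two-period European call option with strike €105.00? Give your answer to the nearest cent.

€9.85

Risk-neutral probability p = (1 + 0.05 − 0.85)/(1.25 − 0.85) = 0.2000/0.4000 = 0.5000
Terminal stock prices: S_uu = 148.4, S_ud = 100.9, S_dd = 68.64
Terminal payoffs (S − K): max(43.44, 0) = 43.44, max(-4.062, 0) = 0, max(-36.36, 0) = 0
Node u (S = 118.8): V_u = 1/1.05·[0.5000·43.4375 + 0.5000·0.0000] = 20.6845
Node d (S = 80.75): V_d = 1/1.05·[0.5000·0.0000 + 0.5000·0.0000] = 0.0000
Node 0 (S = 95): V_0 = 1/1.05·[0.5000·20.6845 + 0.5000·0.0000] = 9.8498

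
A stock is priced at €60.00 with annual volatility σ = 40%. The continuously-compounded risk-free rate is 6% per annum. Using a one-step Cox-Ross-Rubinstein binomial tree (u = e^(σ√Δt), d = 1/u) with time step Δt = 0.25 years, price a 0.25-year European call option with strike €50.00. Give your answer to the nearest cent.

CRR parameters: u = e^(σ√Δt) = e^(0.4·√0.25) = 1.2214, d = 1/u = 0.8187
Per-period rate: rΔt = 0.06·0.25 = 0.015, so R = e^0.015 = 1.0151
Risk-neutral probability p = (e^0.015 − 0.8187)/(1.2214 − 0.8187) = 0.1964/0.4027 = 0.4877
Terminal stock prices: S_u = 73.28, S_d = 49.12
Terminal payoffs (S − K): max(23.28, 0) = 23.28, max(-0.8762, 0) = 0
Node 0 (S = 60): V_0 = e^(−0.015)·[0.4877·23.2842 + 0.5123·0.0000] = 11.1866

€11.19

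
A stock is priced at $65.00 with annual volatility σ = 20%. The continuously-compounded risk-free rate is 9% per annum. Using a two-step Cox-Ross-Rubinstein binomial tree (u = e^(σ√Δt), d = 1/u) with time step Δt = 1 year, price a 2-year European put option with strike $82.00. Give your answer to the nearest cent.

$9.34

CRR parameters: u = e^(σ√Δt) = e^(0.2·√1) = 1.2214, d = 1/u = 0.8187
Per-period rate: rΔt = 0.09·1 = 0.09, so R = e^0.09 = 1.0942
Risk-neutral probability p = (e^0.09 − 0.8187)/(1.2214 − 0.8187) = 0.2754/0.4027 = 0.6840
Terminal stock prices: S_uu = 96.97, S_ud = 65, S_dd = 43.57
Terminal payoffs (K − S): max(-14.97, 0) = 0, max(17, 0) = 17, max(38.43, 0) = 38.43
Node u (S = 79.39): V_u = e^(−0.09)·[0.6840·0.0000 + 0.3160·17.0000] = 4.9090
Node d (S = 53.22): V_d = e^(−0.09)·[0.6840·17.0000 + 0.3160·38.4292] = 21.7249
Node 0 (S = 65): V_0 = e^(−0.09)·[0.6840·4.9090 + 0.3160·21.7249] = 9.3424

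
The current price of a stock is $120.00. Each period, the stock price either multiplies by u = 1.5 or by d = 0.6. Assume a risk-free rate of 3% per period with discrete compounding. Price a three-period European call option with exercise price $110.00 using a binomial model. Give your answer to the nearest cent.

$46.46

Risk-neutral probability p = (1 + 0.03 − 0.6)/(1.5 − 0.6) = 0.4300/0.9000 = 0.4778
Terminal stock prices: S_uuu = 405, S_uud = 162, S_udd = 64.8, S_ddd = 25.92
Terminal payoffs (S − K): max(295, 0) = 295, max(52, 0) = 52, max(-45.2, 0) = 0, max(-84.08, 0) = 0
Node uu (S = 270): V_uu = 1/1.03·[0.4778·295.0000 + 0.5222·52.0000] = 163.2039
Node ud (S = 108): V_ud = 1/1.03·[0.4778·52.0000 + 0.5222·0.0000] = 24.1208
Node dd (S = 43.2): V_dd = 1/1.03·[0.4778·0.0000 + 0.5222·0.0000] = 0.0000
Node u (S = 180): V_u = 1/1.03·[0.4778·163.2039 + 0.5222·24.1208] = 87.9336
Node d (S = 72): V_d = 1/1.03·[0.4778·24.1208 + 0.5222·0.0000] = 11.1887
Node 0 (S = 120): V_0 = 1/1.03·[0.4778·87.9336 + 0.5222·11.1887] = 46.4619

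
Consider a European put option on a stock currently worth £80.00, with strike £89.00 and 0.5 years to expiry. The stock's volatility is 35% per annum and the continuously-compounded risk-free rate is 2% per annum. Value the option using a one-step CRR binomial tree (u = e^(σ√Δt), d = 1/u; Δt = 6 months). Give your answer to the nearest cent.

CRR parameters: u = e^(σ√Δt) = e^(0.35·√0.5) = 1.2808, d = 1/u = 0.7808
Per-period rate: rΔt = 0.02·0.5 = 0.01, so R = e^0.01 = 1.0101
Risk-neutral probability p = (e^0.01 − 0.7808)/(1.2808 − 0.7808) = 0.2293/0.5000 = 0.4585
Terminal stock prices: S_u = 102.5, S_d = 62.46
Terminal payoffs (K − S): max(-13.46, 0) = 0, max(26.54, 0) = 26.54
Node 0 (S = 80): V_0 = e^(−0.01)·[0.4585·0.0000 + 0.5415·26.5392] = 14.2269

£14.23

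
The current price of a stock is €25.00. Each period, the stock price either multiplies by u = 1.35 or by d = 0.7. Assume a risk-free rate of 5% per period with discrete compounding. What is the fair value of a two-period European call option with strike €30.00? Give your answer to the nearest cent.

€4.09

Risk-neutral probability p = (1 + 0.05 − 0.7)/(1.35 − 0.7) = 0.3500/0.6500 = 0.5385
Terminal stock prices: S_uu = 45.56, S_ud = 23.62, S_dd = 12.25
Terminal payoffs (S − K): max(15.56, 0) = 15.56, max(-6.375, 0) = 0, max(-17.75, 0) = 0
Node u (S = 33.75): V_u = 1/1.05·[0.5385·15.5625 + 0.4615·0.0000] = 7.9808
Node d (S = 17.5): V_d = 1/1.05·[0.5385·0.0000 + 0.4615·0.0000] = 0.0000
Node 0 (S = 25): V_0 = 1/1.05·[0.5385·7.9808 + 0.4615·0.0000] = 4.0927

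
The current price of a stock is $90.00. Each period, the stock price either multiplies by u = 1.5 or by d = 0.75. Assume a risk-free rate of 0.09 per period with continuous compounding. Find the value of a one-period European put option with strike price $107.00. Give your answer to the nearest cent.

Risk-neutral probability p = (e^0.09 − 0.75)/(1.5 − 0.75) = 0.3442/0.7500 = 0.4589
Terminal stock prices: S_u = 135, S_d = 67.5
Terminal payoffs (K − S): max(-28, 0) = 0, max(39.5, 0) = 39.5
Node 0 (S = 90): V_0 = e^(−0.09)·[0.4589·0.0000 + 0.5411·39.5000] = 19.5339

$19.53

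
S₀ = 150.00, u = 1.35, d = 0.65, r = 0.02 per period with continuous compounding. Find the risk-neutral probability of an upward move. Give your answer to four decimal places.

p = 0.5289

Risk-neutral probability p = (e^0.02 − 0.65)/(1.35 − 0.65) = 0.3702/0.7000 = 0.5289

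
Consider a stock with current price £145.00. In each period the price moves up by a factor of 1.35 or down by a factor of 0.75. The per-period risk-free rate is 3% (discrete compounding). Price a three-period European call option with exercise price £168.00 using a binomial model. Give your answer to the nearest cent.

£27.18

Risk-neutral probability p = (1 + 0.03 − 0.75)/(1.35 − 0.75) = 0.2800/0.6000 = 0.4667
Terminal stock prices: S_uuu = 356.8, S_uud = 198.2, S_udd = 110.1, S_ddd = 61.17
Terminal payoffs (S − K): max(188.8, 0) = 188.8, max(30.2, 0) = 30.2, max(-57.89, 0) = 0, max(-106.8, 0) = 0
Node uu (S = 264.3): V_uu = 1/1.03·[0.4667·188.7544 + 0.5333·30.1969] = 101.1557
Node ud (S = 146.8): V_ud = 1/1.03·[0.4667·30.1969 + 0.5333·0.0000] = 13.6814
Node dd (S = 81.56): V_dd = 1/1.03·[0.4667·0.0000 + 0.5333·0.0000] = 0.0000
Node u (S = 195.8): V_u = 1/1.03·[0.4667·101.1557 + 0.5333·13.6814] = 52.9153
Node d (S = 108.8): V_d = 1/1.03·[0.4667·13.6814 + 0.5333·0.0000] = 6.1987
Node 0 (S = 145): V_0 = 1/1.03·[0.4667·52.9153 + 0.5333·6.1987] = 27.1843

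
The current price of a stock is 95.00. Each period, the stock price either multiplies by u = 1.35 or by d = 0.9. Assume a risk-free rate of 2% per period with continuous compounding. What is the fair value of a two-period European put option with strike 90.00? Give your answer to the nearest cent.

6.73

Risk-neutral probability p = (e^0.02 − 0.9)/(1.35 − 0.9) = 0.1202/0.4500 = 0.2671
Terminal stock prices: S_uu = 173.1, S_ud = 115.4, S_dd = 76.95
Terminal payoffs (K − S): max(-83.14, 0) = 0, max(-25.42, 0) = 0, max(13.05, 0) = 13.05
Node u (S = 128.2): V_u = e^(−0.02)·[0.2671·0.0000 + 0.7329·0.0000] = 0.0000
Node d (S = 85.5): V_d = e^(−0.02)·[0.2671·0.0000 + 0.7329·13.0500] = 9.3748
Node 0 (S = 95): V_0 = e^(−0.02)·[0.2671·0.0000 + 0.7329·9.3748] = 6.7346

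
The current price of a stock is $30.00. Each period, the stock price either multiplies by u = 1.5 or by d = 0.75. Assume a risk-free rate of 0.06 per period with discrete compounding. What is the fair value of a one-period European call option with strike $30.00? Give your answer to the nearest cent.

$5.85

Risk-neutral probability p = (1 + 0.06 − 0.75)/(1.5 − 0.75) = 0.3100/0.7500 = 0.4133
Terminal stock prices: S_u = 45, S_d = 22.5
Terminal payoffs (S − K): max(15, 0) = 15, max(-7.5, 0) = 0
Node 0 (S = 30): V_0 = 1/1.06·[0.4133·15.0000 + 0.5867·0.0000] = 5.8491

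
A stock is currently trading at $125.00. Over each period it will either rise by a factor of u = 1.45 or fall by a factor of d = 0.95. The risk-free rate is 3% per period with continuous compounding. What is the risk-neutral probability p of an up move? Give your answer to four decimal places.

Risk-neutral probability p = (e^0.03 − 0.95)/(1.45 − 0.95) = 0.0805/0.5000 = 0.1609

p = 0.1609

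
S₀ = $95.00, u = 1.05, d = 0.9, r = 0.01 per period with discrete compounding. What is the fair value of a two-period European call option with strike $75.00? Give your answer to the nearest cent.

$21.48

Risk-neutral probability p = (1 + 0.01 − 0.9)/(1.05 − 0.9) = 0.1100/0.1500 = 0.7333
Terminal stock prices: S_uu = 104.7, S_ud = 89.78, S_dd = 76.95
Terminal payoffs (S − K): max(29.74, 0) = 29.74, max(14.78, 0) = 14.78, max(1.95, 0) = 1.95
Node u (S = 99.75): V_u = 1/1.01·[0.7333·29.7375 + 0.2667·14.7750] = 25.4926
Node d (S = 85.5): V_d = 1/1.01·[0.7333·14.7750 + 0.2667·1.9500] = 11.2426
Node 0 (S = 95): V_0 = 1/1.01·[0.7333·25.4926 + 0.2667·11.2426] = 21.4778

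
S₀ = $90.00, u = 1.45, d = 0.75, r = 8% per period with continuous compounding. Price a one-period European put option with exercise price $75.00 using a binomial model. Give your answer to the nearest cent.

Risk-neutral probability p = (e^0.08 − 0.75)/(1.45 − 0.75) = 0.3333/0.7000 = 0.4761
Terminal stock prices: S_u = 130.5, S_d = 67.5
Terminal payoffs (K − S): max(-55.5, 0) = 0, max(7.5, 0) = 7.5
Node 0 (S = 90): V_0 = e^(−0.08)·[0.4761·0.0000 + 0.5239·7.5000] = 3.6270

$3.63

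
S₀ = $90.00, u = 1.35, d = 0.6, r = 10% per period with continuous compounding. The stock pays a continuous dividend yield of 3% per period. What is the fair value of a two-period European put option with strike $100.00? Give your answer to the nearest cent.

$17.92

Per-period risk-free factor R = e^0.1 = 1.1052; dividend-adjusted growth = e^(0.1−0.03) = 1.0725.
Risk-neutral probability p = (1.0725 − 0.6)/(1.35 − 0.6) = 0.4725/0.7500 = 0.6300
Terminal stock prices: S_uu = 164, S_ud = 72.9, S_dd = 32.4
Terminal payoffs (K − S): max(-64.03, 0) = 0, max(27.1, 0) = 27.1, max(67.6, 0) = 67.6
Node u (S = 121.5): V_u = e^(−0.1)·[0.6300·0.0000 + 0.3700·27.1000] = 9.0725
Node d (S = 54): V_d = e^(−0.1)·[0.6300·27.1000 + 0.3700·67.6000] = 38.0797
Node 0 (S = 90): V_0 = e^(−0.1)·[0.6300·9.0725 + 0.3700·38.0797] = 17.9202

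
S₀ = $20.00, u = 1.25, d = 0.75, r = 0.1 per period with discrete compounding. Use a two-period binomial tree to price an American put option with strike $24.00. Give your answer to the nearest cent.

$4.00

Risk-neutral probability p = (1 + 0.1 − 0.75)/(1.25 − 0.75) = 0.3500/0.5000 = 0.7000
Terminal stock prices: S_uu = 31.25, S_ud = 18.75, S_dd = 11.25
Terminal payoffs (K − S): max(-7.25, 0) = 0, max(5.25, 0) = 5.25, max(12.75, 0) = 12.75
Node u (S = 25): continuation = 1/1.1·[0.7000·0.0000 + 0.3000·5.2500] = 1.4318; exercise value = 0.0000 ≤ continuation, so V_u = 1.4318
Node d (S = 15): continuation = 1/1.1·[0.7000·5.2500 + 0.3000·12.7500] = 6.8182; exercise value = 9.0000 > continuation, so V_d = 9.0000 (exercise)
Node 0 (S = 20): continuation = 1/1.1·[0.7000·1.4318 + 0.3000·9.0000] = 3.3657; exercise value = 4.0000 > continuation, so V_0 = 4.0000 (exercise)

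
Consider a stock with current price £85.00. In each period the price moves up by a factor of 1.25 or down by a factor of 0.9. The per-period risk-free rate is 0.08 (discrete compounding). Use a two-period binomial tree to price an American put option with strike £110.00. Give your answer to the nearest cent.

£25.00

Risk-neutral probability p = (1 + 0.08 − 0.9)/(1.25 − 0.9) = 0.1800/0.3500 = 0.5143
Terminal stock prices: S_uu = 132.8, S_ud = 95.62, S_dd = 68.85
Terminal payoffs (K − S): max(-22.81, 0) = 0, max(14.38, 0) = 14.38, max(41.15, 0) = 41.15
Node u (S = 106.2): continuation = 1/1.08·[0.5143·0.0000 + 0.4857·14.3750] = 6.4649; exercise value = 3.7500 ≤ continuation, so V_u = 6.4649
Node d (S = 76.5): continuation = 1/1.08·[0.5143·14.3750 + 0.4857·41.1500] = 25.3519; exercise value = 33.5000 > continuation, so V_d = 33.5000 (exercise)
Node 0 (S = 85): continuation = 1/1.08·[0.5143·6.4649 + 0.4857·33.5000] = 18.1447; exercise value = 25.0000 > continuation, so V_0 = 25.0000 (exercise)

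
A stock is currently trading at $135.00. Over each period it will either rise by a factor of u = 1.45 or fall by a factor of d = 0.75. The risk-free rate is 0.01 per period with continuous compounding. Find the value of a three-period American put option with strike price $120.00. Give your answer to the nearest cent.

Risk-neutral probability p = (e^0.01 − 0.75)/(1.45 − 0.75) = 0.2601/0.7000 = 0.3715
Terminal stock prices: S_uuu = 411.6, S_uud = 212.9, S_udd = 110.1, S_ddd = 56.95
Terminal payoffs (K − S): max(-291.6, 0) = 0, max(-92.88, 0) = 0, max(9.891, 0) = 9.891, max(63.05, 0) = 63.05
Node uu (S = 283.8): continuation = e^(−0.01)·[0.3715·0.0000 + 0.6285·0.0000] = 0.0000; exercise value = 0.0000 ≤ continuation, so V_uu = 0.0000
Node ud (S = 146.8): continuation = e^(−0.01)·[0.3715·0.0000 + 0.6285·9.8906] = 6.1544; exercise value = 0.0000 ≤ continuation, so V_ud = 6.1544
Node dd (S = 75.94): continuation = e^(−0.01)·[0.3715·9.8906 + 0.6285·63.0469] = 42.8685; exercise value = 44.0625 > continuation, so V_dd = 44.0625 (exercise)
Node u (S = 195.8): continuation = e^(−0.01)·[0.3715·0.0000 + 0.6285·6.1544] = 3.8296; exercise value = 0.0000 ≤ continuation, so V_u = 3.8296
Node d (S = 101.2): continuation = e^(−0.01)·[0.3715·6.1544 + 0.6285·44.0625] = 29.6813; exercise value = 18.7500 ≤ continuation, so V_d = 29.6813
Node 0 (S = 135): continuation = e^(−0.01)·[0.3715·3.8296 + 0.6285·29.6813] = 19.8776; exercise value = 0.0000 ≤ continuation, so V_0 = 19.8776

$19.88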